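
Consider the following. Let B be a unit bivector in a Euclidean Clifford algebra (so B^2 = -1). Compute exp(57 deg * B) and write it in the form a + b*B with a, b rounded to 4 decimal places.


For a unit bivector B with B^2 = -1, the exponential series gives
e^(theta*B) = cos(theta) + sin(theta)*B (the GA analogue of Euler's formula).
theta = 57 degrees = 0.994838 rad
cos(57 deg) = 0.5446
sin(57 deg) = 0.8387
exp(theta*B) = 0.5446 + 0.8387*B


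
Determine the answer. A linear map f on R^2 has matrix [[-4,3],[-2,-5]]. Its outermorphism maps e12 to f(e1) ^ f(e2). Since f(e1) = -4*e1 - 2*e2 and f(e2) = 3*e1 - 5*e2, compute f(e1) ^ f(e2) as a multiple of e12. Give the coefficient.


The outermorphism of a linear map f sends e1^e2 to f(e1)^f(e2).
f(e1) = -4*e1 - 2*e2
f(e2) = 3*e1 - 5*e2
f(e1) ^ f(e2) = (-4*e1 - 2*e2) ^ (3*e1 - 5*e2)
= (-4)*(-5)*e12 + (-2)*3*e21
= (20 - (-6))*e12
= 26*e12
Coefficient = 26


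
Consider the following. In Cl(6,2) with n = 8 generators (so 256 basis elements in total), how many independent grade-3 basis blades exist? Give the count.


Number of grade-k basis blades in Cl(p,q) with n = p + q is C(n, k).
n = 6 + 2 = 8
C(8, 3) = 8! / (3! * 5!)
= 40320 / (6 * 120)
= 56


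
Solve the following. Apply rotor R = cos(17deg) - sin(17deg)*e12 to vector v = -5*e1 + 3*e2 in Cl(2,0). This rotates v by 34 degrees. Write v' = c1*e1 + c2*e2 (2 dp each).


Rotor R = cos(17deg) - sin(17deg)*e12
Rotation angle theta = 2 * 17 = 34 degrees
v' = R*v*~R rotates v by theta.
cos(34deg) = 0.8290, sin(34deg) = 0.5592
v'_1 = -5*cos(34deg) - 3*sin(34deg)
= -5*0.8290 - 3*0.5592
= -5.82
v'_2 = -5*sin(34deg) + 3*cos(34deg)
= -5*0.5592 + 3*0.8290
= -0.31
v' = -5.82*e1 - 0.31*e2


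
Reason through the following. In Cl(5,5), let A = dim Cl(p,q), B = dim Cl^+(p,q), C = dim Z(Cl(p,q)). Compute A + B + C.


n = 5 + 5 = 10
Total dim = 2^10 = 1024
Even subalgebra dim = 2^9 = 512
n is even, so center dim = 1
Sum = 1024 + 512 + 1 = 1537


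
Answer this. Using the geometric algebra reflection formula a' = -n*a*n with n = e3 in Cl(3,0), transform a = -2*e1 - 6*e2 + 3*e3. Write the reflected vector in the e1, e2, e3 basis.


Reflection formula: a' = -n*a*n, with n = e3 (unit vector, n^2 = 1).
For reflection through hyperplane perp to e3:
The component along e3 flips sign, others stay.
a = (-2, -6, 3)
a' = (-2, -6, -3)
a' = -2*e1 - 6*e2 - 3*e3


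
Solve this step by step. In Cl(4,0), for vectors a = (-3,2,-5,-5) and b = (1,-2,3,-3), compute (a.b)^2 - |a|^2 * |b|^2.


a . b = (-3)*1 + 2*(-2) + (-5)*3 + (-5)*(-3)
= -3 + (-4) + (-15) + 15 = -7
|a|^2 = (-3)^2 + 2^2 + (-5)^2 + (-5)^2 = 63
|b|^2 = 1^2 + (-2)^2 + 3^2 + (-3)^2 = 23
(a.b)^2 = (-7)^2 = 49
|a|^2 * |b|^2 = 63 * 23 = 1449
Result = 49 - 1449 = -1400


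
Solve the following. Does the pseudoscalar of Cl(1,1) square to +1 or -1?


The pseudoscalar I = e1...e_n (product of all n generators) of Cl(p,q) satisfies I^2 = (-1)^(q + n(n-1)/2).
p = 1, q = 1, n = p + q = 2
n(n-1)/2 = 2 * 1 / 2 = 1
Exponent = q + n(n-1)/2 = 1 + 1 = 2
I^2 = (-1)^2 = +1


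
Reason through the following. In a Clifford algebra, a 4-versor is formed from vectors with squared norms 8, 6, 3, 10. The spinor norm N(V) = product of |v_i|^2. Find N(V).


Spinor norm N(V) = |v1|^2 * |v2|^2 * ... * |v4|^2
= 8 * 6 * 3 * 10
Running product: 8, 48, 144, 1440
N(V) = 1440


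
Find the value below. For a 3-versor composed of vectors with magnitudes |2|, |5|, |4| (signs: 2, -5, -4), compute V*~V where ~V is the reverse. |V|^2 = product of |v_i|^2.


Each vector v_i has |v_i|^2 = s_i^2
Squared scales: 2^2 = 4, (-5)^2 = 25, (-4)^2 = 16
|V|^2 = 4 * 25 * 16
= 1600


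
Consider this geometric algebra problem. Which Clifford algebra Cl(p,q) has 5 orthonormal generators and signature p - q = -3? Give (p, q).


We need p + q = 5 and p - q = -3.
Adding: 2p = 5 + (-3) = 2, so p = 1.
Then q = 5 - 1 = 4.
(p, q) = (1, 4)


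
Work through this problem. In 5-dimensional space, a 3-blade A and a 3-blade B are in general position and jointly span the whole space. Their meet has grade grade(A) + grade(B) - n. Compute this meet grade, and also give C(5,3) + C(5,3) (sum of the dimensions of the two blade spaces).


Meet grade = grade(A) + grade(B) - n
= 3 + 3 - 5 = 1
C(5,3) = 10
C(5,3) = 10
dim_A + dim_B = 10 + 10 = 20


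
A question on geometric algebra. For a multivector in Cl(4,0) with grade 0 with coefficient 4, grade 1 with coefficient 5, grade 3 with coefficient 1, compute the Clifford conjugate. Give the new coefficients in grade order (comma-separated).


Clifford conjugate sign for grade k: (-1)^(k(k+1)/2)
Grade 0: (-1)^(0*1/2) = (-1)^0 = 1, coeff 4 -> 4
Grade 1: (-1)^(1*2/2) = (-1)^1 = -1, coeff 5 -> -5
Grade 3: (-1)^(3*4/2) = (-1)^6 = 1, coeff 1 -> 1
Conjugated coefficients: 4, -5, 1


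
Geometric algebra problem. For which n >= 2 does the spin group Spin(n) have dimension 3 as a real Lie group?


dim Spin(n) = dim so(n) = n(n-1)/2.
Solve n(n-1)/2 = 3, i.e. n^2 - n - 6 = 0.
Discriminant = 1 + 8*3 = 25
n = (1 + sqrt(25))/2 = (1 + 5)/2 = 3


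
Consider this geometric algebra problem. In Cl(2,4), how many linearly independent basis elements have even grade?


Even subalgebra dimension = 2^(n-1)
n = 2 + 4 = 6
2^(6 - 1) = 2^5 = 32
Verification: sum of C(6,k) for even k = 1 + 15 + 15 + 1 = 32
Result = 32


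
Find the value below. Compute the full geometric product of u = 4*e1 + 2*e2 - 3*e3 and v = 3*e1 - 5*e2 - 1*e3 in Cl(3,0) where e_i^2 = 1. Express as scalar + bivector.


In Cl(3,0): e_i^2 = 1, e_ie_j = -e_je_i for i != j.
Scalar part = u . v = 4*3 + 2*(-5) + (-3)*(-1)
= 12 + (-10) + 3 = 5
e12 coeff = 4*(-5) - 2*3 = -20 - 6 = -26
e13 coeff = 4*(-1) - (-3)*3 = -4 - (-9) = 5
e23 coeff = 2*(-1) - (-3)*(-5) = -2 - 15 = -17
uv = 5 - 26*e12 + 5*e13 - 17*e23


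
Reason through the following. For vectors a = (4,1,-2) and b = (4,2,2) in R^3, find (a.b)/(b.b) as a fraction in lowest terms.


Projection coefficient = (a . b) / (b . b)
a . b = 4*4 + 1*2 + (-2)*2
= 16 + 2 + (-4) = 14
b . b = 4^2 + 2^2 + 2^2
= 16 + 4 + 4 = 24
Coefficient = 14/24
In lowest terms: 7/12


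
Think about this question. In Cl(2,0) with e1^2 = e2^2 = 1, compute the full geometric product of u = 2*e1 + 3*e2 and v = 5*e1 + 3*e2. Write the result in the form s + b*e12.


Expand: (2*e1 + 3*e2)(5*e1 + 3*e2)
= 2*5*e1e1 + 2*3*e1e2 + 3*5*e2e1 + 3*3*e2e2
Using e1^2 = e2^2 = 1, e2e1 = -e1e2:
Scalar part s = 2*5 + 3*3 = 10 + 9 = 19
Bivector part b = 2*3 - 3*5 = 6 - 15 = -9
uv = 19 - 9*e12


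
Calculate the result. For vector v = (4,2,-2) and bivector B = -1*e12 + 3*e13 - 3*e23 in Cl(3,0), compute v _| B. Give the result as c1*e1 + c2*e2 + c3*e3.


Left contraction v _| B = <vB>_1 (grade-1 part of the geometric product vB).
Using e1_|e12 = e2, e2_|e12 = -e1, e1_|e13 = e3, e3_|e13 = -e1, e2_|e23 = e3, e3_|e23 = -e2:
e1 coeff: -v2*b12 - v3*b13 = -(2)*(-1) - (-2)*(3) = 8
e2 coeff: v1*b12 - v3*b23 = (4)*(-1) - (-2)*(-3) = -10
e3 coeff: v1*b13 + v2*b23 = (4)*(3) + (2)*(-3) = 6
v _| B = 8*e1 - 10*e2 + 6*e3


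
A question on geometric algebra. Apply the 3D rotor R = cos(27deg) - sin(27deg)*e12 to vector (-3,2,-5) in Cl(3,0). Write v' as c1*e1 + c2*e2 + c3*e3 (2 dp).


Rotor R = cos(27deg) - sin(27deg)*e12
Rotation angle theta = 2 * 27 = 54 degrees in the e12 plane (e1 -> e2).
The component perpendicular to the plane (e3) is invariant: v'_3 = v3 = -5.00
cos(54deg) = 0.5878, sin(54deg) = 0.8090
v'_1 = v1*cos(theta) - v2*sin(theta) = -3*0.5878 - 2*0.8090 = -3.38
v'_2 = v1*sin(theta) + v2*cos(theta) = -3*0.8090 + 2*0.5878 = -1.25
v' = -3.38*e1 - 1.25*e2 - 5.00*e3


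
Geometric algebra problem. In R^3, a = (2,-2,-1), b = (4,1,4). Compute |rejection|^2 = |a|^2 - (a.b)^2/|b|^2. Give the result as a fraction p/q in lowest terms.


|a|^2 = 2^2 + (-2)^2 + (-1)^2 = 9
|b|^2 = 4^2 + 1^2 + 4^2 = 33
a . b = 2*4 + (-2)*1 + (-1)*4 = 2
(a.b)^2 = 2^2 = 4
|rej|^2 = 9 - 4/33
= (297 - 4)/33
= 293/33
In lowest terms: 293/33


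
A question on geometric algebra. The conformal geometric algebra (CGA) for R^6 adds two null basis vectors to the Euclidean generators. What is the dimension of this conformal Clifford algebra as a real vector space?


The conformal model of R^6 uses Cl(7,1): the 6 Euclidean generators plus two extra orthogonal generators e+ (e+^2 = +1) and e- (e-^2 = -1), from which the null vectors e0, einf are built.
Number of generators m = 6 + 2 = 8.
dim Cl(p,q) = 2^m = 2^8 = 256


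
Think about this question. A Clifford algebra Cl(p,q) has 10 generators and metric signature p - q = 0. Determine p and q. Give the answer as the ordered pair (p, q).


We need p + q = 10 and p - q = 0.
Adding: 2p = 10 + 0 = 10, so p = 5.
Then q = 10 - 5 = 5.
(p, q) = (5, 5)


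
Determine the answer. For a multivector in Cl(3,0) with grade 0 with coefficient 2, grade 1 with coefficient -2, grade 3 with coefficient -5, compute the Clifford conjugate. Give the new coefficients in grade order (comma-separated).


Clifford conjugate sign for grade k: (-1)^(k(k+1)/2)
Grade 0: (-1)^(0*1/2) = (-1)^0 = 1, coeff 2 -> 2
Grade 1: (-1)^(1*2/2) = (-1)^1 = -1, coeff -2 -> 2
Grade 3: (-1)^(3*4/2) = (-1)^6 = 1, coeff -5 -> -5
Conjugated coefficients: 2, 2, -5


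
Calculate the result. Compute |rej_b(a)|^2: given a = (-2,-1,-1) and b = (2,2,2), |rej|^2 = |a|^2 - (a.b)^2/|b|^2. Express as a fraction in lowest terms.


|a|^2 = (-2)^2 + (-1)^2 + (-1)^2 = 6
|b|^2 = 2^2 + 2^2 + 2^2 = 12
a . b = (-2)*2 + (-1)*2 + (-1)*2 = -8
(a.b)^2 = (-8)^2 = 64
|rej|^2 = 6 - 64/12
= (72 - 64)/12
= 8/12
In lowest terms: 2/3


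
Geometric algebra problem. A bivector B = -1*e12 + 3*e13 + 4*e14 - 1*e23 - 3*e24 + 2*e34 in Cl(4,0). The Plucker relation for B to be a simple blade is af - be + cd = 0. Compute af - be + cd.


Plucker relation: af - be + cd
a*f = (-1)*2 = -2
b*e = 3*(-3) = -9
c*d = 4*(-1) = -4
af - be + cd = -2 - (-9) + (-4)
= 3


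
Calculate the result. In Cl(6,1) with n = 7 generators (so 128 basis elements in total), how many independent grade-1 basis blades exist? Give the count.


Number of grade-k basis blades in Cl(p,q) with n = p + q is C(n, k).
n = 6 + 1 = 7
C(7, 1) = 7! / (1! * 6!)
= 5040 / (1 * 720)
= 7


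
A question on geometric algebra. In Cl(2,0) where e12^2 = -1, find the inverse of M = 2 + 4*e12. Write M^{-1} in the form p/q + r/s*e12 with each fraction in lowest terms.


M = 2 + 4*e12, where e12^2 = -1.
Since M commutes with its reverse ~M = a - b*e12, M * ~M = a^2 - b^2*e12^2 = a^2 + b^2.
So M^{-1} = ~M / (a^2 + b^2) = (a - b*e12)/(a^2 + b^2).
a^2 + b^2 = 4 + 16 = 20
Scalar part = 2/20 = 1/10
Bivector coeff = -4/20 = -1/5
M^{-1} = 1/10 - 1/5*e12


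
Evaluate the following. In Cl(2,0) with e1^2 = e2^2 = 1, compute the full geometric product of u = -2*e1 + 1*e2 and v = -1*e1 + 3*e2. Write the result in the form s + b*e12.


Expand: (-2*e1 + 1*e2)(-1*e1 + 3*e2)
= (-2)*(-1)*e1e1 + (-2)*3*e1e2 + 1*(-1)*e2e1 + 1*3*e2e2
Using e1^2 = e2^2 = 1, e2e1 = -e1e2:
Scalar part s = (-2)*(-1) + 1*3 = 2 + 3 = 5
Bivector part b = (-2)*3 - 1*(-1) = -6 - (-1) = -5
uv = 5 - 5*e12


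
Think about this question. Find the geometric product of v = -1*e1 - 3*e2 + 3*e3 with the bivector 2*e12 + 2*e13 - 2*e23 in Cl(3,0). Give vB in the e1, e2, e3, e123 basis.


vB has grade-1 (vector) and grade-3 (trivector) parts: vB = (v _| B) + (v ^ B).
Vector part <vB>_1:
  e1: -v2*b12 - v3*b13 = -(-3)*(2) - (3)*(2) = 0
  e2: v1*b12 - v3*b23 = (-1)*(2) - (3)*(-2) = 4
  e3: v1*b13 + v2*b23 = (-1)*(2) + (-3)*(-2) = 4
Trivector part <vB>_3:
  e123: v1*b23 - v2*b13 + v3*b12 = (-1)*(-2) - (-3)*(2) + (3)*(2) = 14
vB = 0*e1 + 4*e2 + 4*e3 + 14*e123


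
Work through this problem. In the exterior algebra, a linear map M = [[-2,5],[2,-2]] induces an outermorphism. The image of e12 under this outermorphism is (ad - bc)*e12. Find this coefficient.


The outermorphism of a linear map f sends e1^e2 to f(e1)^f(e2).
f(e1) = -2*e1 + 2*e2
f(e2) = 5*e1 - 2*e2
f(e1) ^ f(e2) = (-2*e1 + 2*e2) ^ (5*e1 - 2*e2)
= (-2)*(-2)*e12 + 2*5*e21
= (4 - 10)*e12
= -6*e12
Coefficient = -6


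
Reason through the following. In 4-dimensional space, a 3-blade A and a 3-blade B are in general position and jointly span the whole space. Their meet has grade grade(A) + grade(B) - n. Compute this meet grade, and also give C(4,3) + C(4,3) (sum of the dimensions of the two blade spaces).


Meet grade = grade(A) + grade(B) - n
= 3 + 3 - 4 = 2
C(4,3) = 4
C(4,3) = 4
dim_A + dim_B = 4 + 4 = 8


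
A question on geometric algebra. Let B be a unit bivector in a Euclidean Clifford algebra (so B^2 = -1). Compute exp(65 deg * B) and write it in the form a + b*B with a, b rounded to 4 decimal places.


For a unit bivector B with B^2 = -1, the exponential series gives
e^(theta*B) = cos(theta) + sin(theta)*B (the GA analogue of Euler's formula).
theta = 65 degrees = 1.134464 rad
cos(65 deg) = 0.4226
sin(65 deg) = 0.9063
exp(theta*B) = 0.4226 + 0.9063*B


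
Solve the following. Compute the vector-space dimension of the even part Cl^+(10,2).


Even subalgebra dimension = 2^(n-1)
n = 10 + 2 = 12
2^(12 - 1) = 2^11 = 2048
Verification: sum of C(12,k) for even k = 1 + 66 + 495 + 924 + 495 + 66 + 1 = 2048
Result = 2048


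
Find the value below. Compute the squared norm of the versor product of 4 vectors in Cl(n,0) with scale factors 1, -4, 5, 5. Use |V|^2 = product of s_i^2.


Each vector v_i has |v_i|^2 = s_i^2
Squared scales: 1^2 = 1, (-4)^2 = 16, 5^2 = 25, 5^2 = 25
|V|^2 = 1 * 16 * 25 * 25
= 10000


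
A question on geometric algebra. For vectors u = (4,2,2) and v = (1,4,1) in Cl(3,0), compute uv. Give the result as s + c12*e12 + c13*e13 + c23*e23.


In Cl(3,0): e_i^2 = 1, e_ie_j = -e_je_i for i != j.
Scalar part = u . v = 4*1 + 2*4 + 2*1
= 4 + 8 + 2 = 14
e12 coeff = 4*4 - 2*1 = 16 - 2 = 14
e13 coeff = 4*1 - 2*1 = 4 - 2 = 2
e23 coeff = 2*1 - 2*4 = 2 - 8 = -6
uv = 14 + 14*e12 + 2*e13 - 6*e23


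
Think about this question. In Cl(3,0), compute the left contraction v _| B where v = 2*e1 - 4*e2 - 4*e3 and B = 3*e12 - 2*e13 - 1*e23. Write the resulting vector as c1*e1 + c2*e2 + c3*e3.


Left contraction v _| B = <vB>_1 (grade-1 part of the geometric product vB).
Using e1_|e12 = e2, e2_|e12 = -e1, e1_|e13 = e3, e3_|e13 = -e1, e2_|e23 = e3, e3_|e23 = -e2:
e1 coeff: -v2*b12 - v3*b13 = -(-4)*(3) - (-4)*(-2) = 4
e2 coeff: v1*b12 - v3*b23 = (2)*(3) - (-4)*(-1) = 2
e3 coeff: v1*b13 + v2*b23 = (2)*(-2) + (-4)*(-1) = 0
v _| B = 4*e1 + 2*e2 + 0*e3


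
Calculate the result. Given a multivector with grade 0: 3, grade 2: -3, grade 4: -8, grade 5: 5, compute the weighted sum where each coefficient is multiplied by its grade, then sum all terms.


Grade-weighted sum = sum of grade_k * coefficient_k
0*3 = 0
2*(-3) = -6
4*(-8) = -32
5*5 = 25
Total = 0 + (-6) + (-32) + 25 = -13


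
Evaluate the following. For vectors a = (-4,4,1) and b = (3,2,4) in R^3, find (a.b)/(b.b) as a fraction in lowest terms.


Projection coefficient = (a . b) / (b . b)
a . b = (-4)*3 + 4*2 + 1*4
= -12 + 8 + 4 = 0
b . b = 3^2 + 2^2 + 4^2
= 9 + 4 + 16 = 29
Coefficient = 0/29
In lowest terms: 0/1


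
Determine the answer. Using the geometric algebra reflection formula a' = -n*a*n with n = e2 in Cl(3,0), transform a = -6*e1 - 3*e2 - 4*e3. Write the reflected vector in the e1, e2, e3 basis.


Reflection formula: a' = -n*a*n, with n = e2 (unit vector, n^2 = 1).
For reflection through hyperplane perp to e2:
The component along e2 flips sign, others stay.
a = (-6, -3, -4)
a' = (-6, 3, -4)
a' = -6*e1 + 3*e2 - 4*e3


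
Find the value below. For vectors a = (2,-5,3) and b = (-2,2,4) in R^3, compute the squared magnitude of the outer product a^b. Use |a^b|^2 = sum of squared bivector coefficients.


a wedge b = (a1*b2 - a2*b1)*e12 + (a1*b3 - a3*b1)*e13 + (a2*b3 - a3*b2)*e23
e12 coeff: 2*2 - (-5)*(-2) = 4 - 10 = -6
e13 coeff: 2*4 - 3*(-2) = 8 - (-6) = 14
e23 coeff: (-5)*4 - 3*2 = -20 - 6 = -26
|a wedge b|^2 = (-6)^2 + 14^2 + (-26)^2
= 36 + 196 + 676
= 908


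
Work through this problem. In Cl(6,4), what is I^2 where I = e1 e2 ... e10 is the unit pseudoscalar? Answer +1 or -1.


The pseudoscalar I = e1...e_n (product of all n generators) of Cl(p,q) satisfies I^2 = (-1)^(q + n(n-1)/2).
p = 6, q = 4, n = p + q = 10
n(n-1)/2 = 10 * 9 / 2 = 45
Exponent = q + n(n-1)/2 = 4 + 45 = 49
I^2 = (-1)^49 = -1


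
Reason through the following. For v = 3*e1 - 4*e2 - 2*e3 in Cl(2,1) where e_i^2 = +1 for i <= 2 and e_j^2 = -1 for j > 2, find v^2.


v^2 = sum of c_i^2 * e_i^2
Positive signature terms (e_i^2 = +1): 3^2 + (-4)^2 = 25
Negative signature terms (e_j^2 = -1): (-2)^2 = 4
v^2 = 25 - 4 = 21


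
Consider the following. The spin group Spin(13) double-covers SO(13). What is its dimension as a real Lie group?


Spin(n) double-covers SO(n); both have Lie algebra so(n) of dimension n(n-1)/2.
n = 13
n(n-1) = 13 * 12 = 156
dim Spin(13) = 156/2 = 78


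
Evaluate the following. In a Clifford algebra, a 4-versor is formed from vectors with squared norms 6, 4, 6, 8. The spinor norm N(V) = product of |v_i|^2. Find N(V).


Spinor norm N(V) = |v1|^2 * |v2|^2 * ... * |v4|^2
= 6 * 4 * 6 * 8
Running product: 6, 24, 144, 1152
N(V) = 1152


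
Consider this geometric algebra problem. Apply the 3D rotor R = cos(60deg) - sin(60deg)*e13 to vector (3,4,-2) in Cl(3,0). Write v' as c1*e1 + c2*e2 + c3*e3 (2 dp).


Rotor R = cos(60deg) - sin(60deg)*e13
Rotation angle theta = 2 * 60 = 120 degrees in the e13 plane (e1 -> e3).
The component perpendicular to the plane (e2) is invariant: v'_2 = v2 = 4.00
cos(120deg) = -0.5000, sin(120deg) = 0.8660
v'_1 = v1*cos(theta) - v3*sin(theta) = 3*(-0.5000) - (-2)*0.8660 = 0.23
v'_3 = v1*sin(theta) + v3*cos(theta) = 3*0.8660 + (-2)*(-0.5000) = 3.60
v' = 0.23*e1 + 4.00*e2 + 3.60*e3


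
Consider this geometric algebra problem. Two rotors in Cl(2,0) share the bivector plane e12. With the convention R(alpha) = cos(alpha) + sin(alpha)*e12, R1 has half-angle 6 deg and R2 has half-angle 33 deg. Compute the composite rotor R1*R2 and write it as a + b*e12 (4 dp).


Same-plane rotors commute and their half-angles add:
R1*R2 = cos(a1 + a2) + sin(a1 + a2)*e12.
a1 + a2 = 6 + 33 = 39 deg
cos(39 deg) = 0.7771
sin(39 deg) = 0.6293
R1*R2 = 0.7771 + 0.6293*e12


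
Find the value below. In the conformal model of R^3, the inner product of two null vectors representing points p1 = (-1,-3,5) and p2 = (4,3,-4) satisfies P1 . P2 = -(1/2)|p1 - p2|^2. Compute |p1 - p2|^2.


p1 - p2 = (-5, -6, 9)
|p1 - p2|^2 = (-5)^2 + (-6)^2 + 9^2
= 25 + 36 + 81
= 142


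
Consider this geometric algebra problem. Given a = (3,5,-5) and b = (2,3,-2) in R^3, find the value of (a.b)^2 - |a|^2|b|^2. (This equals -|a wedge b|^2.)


a . b = 3*2 + 5*3 + (-5)*(-2)
= 6 + 15 + 10 = 31
|a|^2 = 3^2 + 5^2 + (-5)^2 = 59
|b|^2 = 2^2 + 3^2 + (-2)^2 = 17
(a.b)^2 = 31^2 = 961
|a|^2 * |b|^2 = 59 * 17 = 1003
Result = 961 - 1003 = -42


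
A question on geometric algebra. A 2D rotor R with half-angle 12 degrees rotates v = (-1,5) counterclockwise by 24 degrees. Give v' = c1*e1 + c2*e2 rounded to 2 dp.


Rotor R = cos(12deg) - sin(12deg)*e12
Rotation angle theta = 2 * 12 = 24 degrees
v' = R*v*~R rotates v by theta.
cos(24deg) = 0.9135, sin(24deg) = 0.4067
v'_1 = -1*cos(24deg) - 5*sin(24deg)
= -1*0.9135 - 5*0.4067
= -2.95
v'_2 = -1*sin(24deg) + 5*cos(24deg)
= -1*0.4067 + 5*0.9135
= 4.16
v' = -2.95*e1 + 4.16*e2


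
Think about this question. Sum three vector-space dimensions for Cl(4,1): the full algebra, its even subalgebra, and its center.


n = 4 + 1 = 5
Total dim = 2^5 = 32
Even subalgebra dim = 2^4 = 16
n is odd, so center dim = 2
Sum = 32 + 16 + 2 = 50


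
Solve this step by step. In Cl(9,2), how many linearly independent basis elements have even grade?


Even subalgebra dimension = 2^(n-1)
n = 9 + 2 = 11
2^(11 - 1) = 2^10 = 1024
Verification: sum of C(11,k) for even k = 1 + 55 + 330 + 462 + 165 + 11 = 1024
Result = 1024


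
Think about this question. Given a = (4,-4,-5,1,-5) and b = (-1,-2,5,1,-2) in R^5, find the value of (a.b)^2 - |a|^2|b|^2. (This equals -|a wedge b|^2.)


a . b = 4*(-1) + (-4)*(-2) + (-5)*5 + 1*1 + (-5)*(-2)
= -4 + 8 + (-25) + 1 + 10 = -10
|a|^2 = 4^2 + (-4)^2 + (-5)^2 + 1^2 + (-5)^2 = 83
|b|^2 = (-1)^2 + (-2)^2 + 5^2 + 1^2 + (-2)^2 = 35
(a.b)^2 = (-10)^2 = 100
|a|^2 * |b|^2 = 83 * 35 = 2905
Result = 100 - 2905 = -2805


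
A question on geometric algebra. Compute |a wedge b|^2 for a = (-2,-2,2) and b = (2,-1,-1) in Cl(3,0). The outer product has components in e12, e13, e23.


a wedge b = (a1*b2 - a2*b1)*e12 + (a1*b3 - a3*b1)*e13 + (a2*b3 - a3*b2)*e23
e12 coeff: (-2)*(-1) - (-2)*2 = 2 - (-4) = 6
e13 coeff: (-2)*(-1) - 2*2 = 2 - 4 = -2
e23 coeff: (-2)*(-1) - 2*(-1) = 2 - (-2) = 4
|a wedge b|^2 = 6^2 + (-2)^2 + 4^2
= 36 + 4 + 16
= 56


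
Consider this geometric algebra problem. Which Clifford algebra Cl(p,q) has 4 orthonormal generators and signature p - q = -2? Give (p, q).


We need p + q = 4 and p - q = -2.
Adding: 2p = 4 + (-2) = 2, so p = 1.
Then q = 4 - 1 = 3.
(p, q) = (1, 3)


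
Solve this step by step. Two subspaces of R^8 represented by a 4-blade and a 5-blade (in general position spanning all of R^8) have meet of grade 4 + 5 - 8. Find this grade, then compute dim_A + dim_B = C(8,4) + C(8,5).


Meet grade = grade(A) + grade(B) - n
= 4 + 5 - 8 = 1
C(8,4) = 70
C(8,5) = 56
dim_A + dim_B = 70 + 56 = 126


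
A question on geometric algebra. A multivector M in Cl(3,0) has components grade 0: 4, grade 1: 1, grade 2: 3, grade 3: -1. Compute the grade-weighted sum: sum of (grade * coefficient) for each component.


Grade-weighted sum = sum of grade_k * coefficient_k
0*4 = 0
1*1 = 1
2*3 = 6
3*(-1) = -3
Total = 0 + 1 + 6 + (-3) = 4


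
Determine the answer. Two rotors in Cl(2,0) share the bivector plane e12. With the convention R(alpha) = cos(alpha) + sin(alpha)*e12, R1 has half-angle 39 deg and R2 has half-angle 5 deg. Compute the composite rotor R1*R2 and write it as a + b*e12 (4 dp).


Same-plane rotors commute and their half-angles add:
R1*R2 = cos(a1 + a2) + sin(a1 + a2)*e12.
a1 + a2 = 39 + 5 = 44 deg
cos(44 deg) = 0.7193
sin(44 deg) = 0.6947
R1*R2 = 0.7193 + 0.6947*e12


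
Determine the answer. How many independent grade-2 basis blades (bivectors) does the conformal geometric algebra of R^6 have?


The conformal model of R^6 uses Cl(7,1) with m = 6 + 2 = 8 generators.
Number of grade-2 blades = C(m, 2) = C(8, 2)
= 8*7/2 = 28


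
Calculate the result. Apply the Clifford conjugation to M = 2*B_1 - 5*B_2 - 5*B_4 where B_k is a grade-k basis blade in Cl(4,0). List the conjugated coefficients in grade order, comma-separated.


Clifford conjugate sign for grade k: (-1)^(k(k+1)/2)
Grade 1: (-1)^(1*2/2) = (-1)^1 = -1, coeff 2 -> -2
Grade 2: (-1)^(2*3/2) = (-1)^3 = -1, coeff -5 -> 5
Grade 4: (-1)^(4*5/2) = (-1)^10 = 1, coeff -5 -> -5
Conjugated coefficients: -2, 5, -5


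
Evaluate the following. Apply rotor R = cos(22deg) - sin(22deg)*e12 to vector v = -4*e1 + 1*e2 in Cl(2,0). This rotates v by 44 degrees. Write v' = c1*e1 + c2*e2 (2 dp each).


Rotor R = cos(22deg) - sin(22deg)*e12
Rotation angle theta = 2 * 22 = 44 degrees
v' = R*v*~R rotates v by theta.
cos(44deg) = 0.7193, sin(44deg) = 0.6947
v'_1 = -4*cos(44deg) - 1*sin(44deg)
= -4*0.7193 - 1*0.6947
= -3.57
v'_2 = -4*sin(44deg) + 1*cos(44deg)
= -4*0.6947 + 1*0.7193
= -2.06
v' = -3.57*e1 - 2.06*e2


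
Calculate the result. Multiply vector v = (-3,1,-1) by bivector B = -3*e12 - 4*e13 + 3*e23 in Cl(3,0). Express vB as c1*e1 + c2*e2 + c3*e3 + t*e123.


vB has grade-1 (vector) and grade-3 (trivector) parts: vB = (v _| B) + (v ^ B).
Vector part <vB>_1:
  e1: -v2*b12 - v3*b13 = -(1)*(-3) - (-1)*(-4) = -1
  e2: v1*b12 - v3*b23 = (-3)*(-3) - (-1)*(3) = 12
  e3: v1*b13 + v2*b23 = (-3)*(-4) + (1)*(3) = 15
Trivector part <vB>_3:
  e123: v1*b23 - v2*b13 + v3*b12 = (-3)*(3) - (1)*(-4) + (-1)*(-3) = -2
vB = -1*e1 + 12*e2 + 15*e3 - 2*e123


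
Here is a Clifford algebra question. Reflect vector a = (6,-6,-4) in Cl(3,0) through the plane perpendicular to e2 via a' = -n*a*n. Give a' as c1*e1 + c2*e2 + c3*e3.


Reflection formula: a' = -n*a*n, with n = e2 (unit vector, n^2 = 1).
For reflection through hyperplane perp to e2:
The component along e2 flips sign, others stay.
a = (6, -6, -4)
a' = (6, 6, -4)
a' = 6*e1 + 6*e2 - 4*e3


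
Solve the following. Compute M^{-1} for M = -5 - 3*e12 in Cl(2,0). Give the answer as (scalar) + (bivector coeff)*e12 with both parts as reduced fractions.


M = -5 - 3*e12, where e12^2 = -1.
Since M commutes with its reverse ~M = a - b*e12, M * ~M = a^2 - b^2*e12^2 = a^2 + b^2.
So M^{-1} = ~M / (a^2 + b^2) = (a - b*e12)/(a^2 + b^2).
a^2 + b^2 = 25 + 9 = 34
Scalar part = -5/34 = -5/34
Bivector coeff = 3/34 = 3/34
M^{-1} = -5/34 + 3/34*e12


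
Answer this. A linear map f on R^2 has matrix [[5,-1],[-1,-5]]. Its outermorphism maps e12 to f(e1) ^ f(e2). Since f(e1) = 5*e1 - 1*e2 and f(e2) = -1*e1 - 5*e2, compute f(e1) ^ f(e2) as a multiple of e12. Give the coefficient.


The outermorphism of a linear map f sends e1^e2 to f(e1)^f(e2).
f(e1) = 5*e1 - 1*e2
f(e2) = -1*e1 - 5*e2
f(e1) ^ f(e2) = (5*e1 - 1*e2) ^ (-1*e1 - 5*e2)
= 5*(-5)*e12 + (-1)*(-1)*e21
= (-25 - 1)*e12
= -26*e12
Coefficient = -26


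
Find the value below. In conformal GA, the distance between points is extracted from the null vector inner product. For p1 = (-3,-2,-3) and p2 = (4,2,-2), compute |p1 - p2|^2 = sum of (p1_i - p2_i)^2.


p1 - p2 = (-7, -4, -1)
|p1 - p2|^2 = (-7)^2 + (-4)^2 + (-1)^2
= 49 + 16 + 1
= 66


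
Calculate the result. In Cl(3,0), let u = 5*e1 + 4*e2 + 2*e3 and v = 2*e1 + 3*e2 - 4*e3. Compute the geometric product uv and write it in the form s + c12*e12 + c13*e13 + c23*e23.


In Cl(3,0): e_i^2 = 1, e_ie_j = -e_je_i for i != j.
Scalar part = u . v = 5*2 + 4*3 + 2*(-4)
= 10 + 12 + (-8) = 14
e12 coeff = 5*3 - 4*2 = 15 - 8 = 7
e13 coeff = 5*(-4) - 2*2 = -20 - 4 = -24
e23 coeff = 4*(-4) - 2*3 = -16 - 6 = -22
uv = 14 + 7*e12 - 24*e13 - 22*e23


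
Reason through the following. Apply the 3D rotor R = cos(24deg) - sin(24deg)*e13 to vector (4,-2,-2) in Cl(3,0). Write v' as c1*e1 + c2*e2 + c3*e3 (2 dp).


Rotor R = cos(24deg) - sin(24deg)*e13
Rotation angle theta = 2 * 24 = 48 degrees in the e13 plane (e1 -> e3).
The component perpendicular to the plane (e2) is invariant: v'_2 = v2 = -2.00
cos(48deg) = 0.6691, sin(48deg) = 0.7431
v'_1 = v1*cos(theta) - v3*sin(theta) = 4*0.6691 - (-2)*0.7431 = 4.16
v'_3 = v1*sin(theta) + v3*cos(theta) = 4*0.7431 + (-2)*0.6691 = 1.63
v' = 4.16*e1 - 2.00*e2 + 1.63*e3


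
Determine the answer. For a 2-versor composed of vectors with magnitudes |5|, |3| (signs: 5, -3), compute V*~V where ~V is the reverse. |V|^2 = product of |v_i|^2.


Each vector v_i has |v_i|^2 = s_i^2
Squared scales: 5^2 = 25, (-3)^2 = 9
|V|^2 = 25 * 9
= 225


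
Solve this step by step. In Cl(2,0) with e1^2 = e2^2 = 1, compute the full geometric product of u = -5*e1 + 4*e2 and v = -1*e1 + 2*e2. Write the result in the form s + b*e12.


Expand: (-5*e1 + 4*e2)(-1*e1 + 2*e2)
= (-5)*(-1)*e1e1 + (-5)*2*e1e2 + 4*(-1)*e2e1 + 4*2*e2e2
Using e1^2 = e2^2 = 1, e2e1 = -e1e2:
Scalar part s = (-5)*(-1) + 4*2 = 5 + 8 = 13
Bivector part b = (-5)*2 - 4*(-1) = -10 - (-4) = -6
uv = 13 - 6*e12


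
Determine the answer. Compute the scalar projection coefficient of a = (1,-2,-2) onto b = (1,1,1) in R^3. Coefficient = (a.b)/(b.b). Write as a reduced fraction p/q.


Projection coefficient = (a . b) / (b . b)
a . b = 1*1 + (-2)*1 + (-2)*1
= 1 + (-2) + (-2) = -3
b . b = 1^2 + 1^2 + 1^2
= 1 + 1 + 1 = 3
Coefficient = -3/3
In lowest terms: -1/1


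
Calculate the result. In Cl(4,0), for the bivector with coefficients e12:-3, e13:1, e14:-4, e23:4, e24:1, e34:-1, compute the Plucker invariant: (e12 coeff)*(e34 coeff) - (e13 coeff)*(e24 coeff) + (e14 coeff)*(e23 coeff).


Plucker relation: af - be + cd
a*f = (-3)*(-1) = 3
b*e = 1*1 = 1
c*d = (-4)*4 = -16
af - be + cd = 3 - 1 + (-16)
= -14


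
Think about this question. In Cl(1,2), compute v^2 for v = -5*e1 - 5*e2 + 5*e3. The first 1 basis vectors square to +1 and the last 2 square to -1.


v^2 = sum of c_i^2 * e_i^2
Positive signature terms (e_i^2 = +1): (-5)^2 = 25
Negative signature terms (e_j^2 = -1): (-5)^2 + 5^2 = 50
v^2 = 25 - 50 = -25


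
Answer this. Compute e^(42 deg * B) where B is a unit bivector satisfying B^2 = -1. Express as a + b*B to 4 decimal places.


For a unit bivector B with B^2 = -1, the exponential series gives
e^(theta*B) = cos(theta) + sin(theta)*B (the GA analogue of Euler's formula).
theta = 42 degrees = 0.733038 rad
cos(42 deg) = 0.7431
sin(42 deg) = 0.6691
exp(theta*B) = 0.7431 + 0.6691*B


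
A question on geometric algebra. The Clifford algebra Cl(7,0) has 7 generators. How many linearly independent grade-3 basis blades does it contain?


Number of grade-k basis blades in Cl(p,q) with n = p + q is C(n, k).
n = 7 + 0 = 7
C(7, 3) = 7! / (3! * 4!)
= 5040 / (6 * 24)
= 35


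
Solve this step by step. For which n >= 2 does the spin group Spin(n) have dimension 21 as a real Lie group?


dim Spin(n) = dim so(n) = n(n-1)/2.
Solve n(n-1)/2 = 21, i.e. n^2 - n - 42 = 0.
Discriminant = 1 + 8*21 = 169
n = (1 + sqrt(169))/2 = (1 + 13)/2 = 7


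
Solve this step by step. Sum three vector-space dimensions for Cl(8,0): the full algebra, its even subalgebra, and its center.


n = 8 + 0 = 8
Total dim = 2^8 = 256
Even subalgebra dim = 2^7 = 128
n is even, so center dim = 1
Sum = 256 + 128 + 1 = 385


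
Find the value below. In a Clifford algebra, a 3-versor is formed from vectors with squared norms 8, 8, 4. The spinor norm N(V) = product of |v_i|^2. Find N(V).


Spinor norm N(V) = |v1|^2 * |v2|^2 * ... * |v3|^2
= 8 * 8 * 4
Running product: 8, 64, 256
N(V) = 256


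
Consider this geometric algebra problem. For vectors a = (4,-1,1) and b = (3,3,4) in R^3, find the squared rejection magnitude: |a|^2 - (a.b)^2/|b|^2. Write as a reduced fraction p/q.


|a|^2 = 4^2 + (-1)^2 + 1^2 = 18
|b|^2 = 3^2 + 3^2 + 4^2 = 34
a . b = 4*3 + (-1)*3 + 1*4 = 13
(a.b)^2 = 13^2 = 169
|rej|^2 = 18 - 169/34
= (612 - 169)/34
= 443/34
In lowest terms: 443/34


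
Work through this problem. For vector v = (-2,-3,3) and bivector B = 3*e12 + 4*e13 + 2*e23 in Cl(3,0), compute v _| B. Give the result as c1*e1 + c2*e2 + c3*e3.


Left contraction v _| B = <vB>_1 (grade-1 part of the geometric product vB).
Using e1_|e12 = e2, e2_|e12 = -e1, e1_|e13 = e3, e3_|e13 = -e1, e2_|e23 = e3, e3_|e23 = -e2:
e1 coeff: -v2*b12 - v3*b13 = -(-3)*(3) - (3)*(4) = -3
e2 coeff: v1*b12 - v3*b23 = (-2)*(3) - (3)*(2) = -12
e3 coeff: v1*b13 + v2*b23 = (-2)*(4) + (-3)*(2) = -14
v _| B = -3*e1 - 12*e2 - 14*e3


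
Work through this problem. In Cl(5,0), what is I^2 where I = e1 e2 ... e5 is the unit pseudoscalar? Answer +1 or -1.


The pseudoscalar I = e1...e_n (product of all n generators) of Cl(p,q) satisfies I^2 = (-1)^(q + n(n-1)/2).
p = 5, q = 0, n = p + q = 5
n(n-1)/2 = 5 * 4 / 2 = 10
Exponent = q + n(n-1)/2 = 0 + 10 = 10
I^2 = (-1)^10 = +1


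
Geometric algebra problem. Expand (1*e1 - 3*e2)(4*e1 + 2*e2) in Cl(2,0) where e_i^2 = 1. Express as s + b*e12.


Expand: (1*e1 - 3*e2)(4*e1 + 2*e2)
= 1*4*e1e1 + 1*2*e1e2 + (-3)*4*e2e1 + (-3)*2*e2e2
Using e1^2 = e2^2 = 1, e2e1 = -e1e2:
Scalar part s = 1*4 + (-3)*2 = 4 + (-6) = -2
Bivector part b = 1*2 - (-3)*4 = 2 - (-12) = 14
uv = -2 + 14*e12


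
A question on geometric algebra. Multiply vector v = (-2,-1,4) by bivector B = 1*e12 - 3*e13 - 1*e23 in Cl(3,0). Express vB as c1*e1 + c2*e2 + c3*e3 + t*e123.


vB has grade-1 (vector) and grade-3 (trivector) parts: vB = (v _| B) + (v ^ B).
Vector part <vB>_1:
  e1: -v2*b12 - v3*b13 = -(-1)*(1) - (4)*(-3) = 13
  e2: v1*b12 - v3*b23 = (-2)*(1) - (4)*(-1) = 2
  e3: v1*b13 + v2*b23 = (-2)*(-3) + (-1)*(-1) = 7
Trivector part <vB>_3:
  e123: v1*b23 - v2*b13 + v3*b12 = (-2)*(-1) - (-1)*(-3) + (4)*(1) = 3
vB = 13*e1 + 2*e2 + 7*e3 + 3*e123


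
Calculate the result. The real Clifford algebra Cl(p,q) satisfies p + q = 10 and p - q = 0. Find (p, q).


We need p + q = 10 and p - q = 0.
Adding: 2p = 10 + 0 = 10, so p = 5.
Then q = 10 - 5 = 5.
(p, q) = (5, 5)


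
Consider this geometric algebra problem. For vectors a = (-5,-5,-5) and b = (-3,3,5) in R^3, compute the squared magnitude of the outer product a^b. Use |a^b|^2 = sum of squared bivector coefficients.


a wedge b = (a1*b2 - a2*b1)*e12 + (a1*b3 - a3*b1)*e13 + (a2*b3 - a3*b2)*e23
e12 coeff: (-5)*3 - (-5)*(-3) = -15 - 15 = -30
e13 coeff: (-5)*5 - (-5)*(-3) = -25 - 15 = -40
e23 coeff: (-5)*5 - (-5)*3 = -25 - (-15) = -10
|a wedge b|^2 = (-30)^2 + (-40)^2 + (-10)^2
= 900 + 1600 + 100
= 2600


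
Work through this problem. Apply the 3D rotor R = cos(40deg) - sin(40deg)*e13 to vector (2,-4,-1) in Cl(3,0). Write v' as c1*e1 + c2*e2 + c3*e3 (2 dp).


Rotor R = cos(40deg) - sin(40deg)*e13
Rotation angle theta = 2 * 40 = 80 degrees in the e13 plane (e1 -> e3).
The component perpendicular to the plane (e2) is invariant: v'_2 = v2 = -4.00
cos(80deg) = 0.1736, sin(80deg) = 0.9848
v'_1 = v1*cos(theta) - v3*sin(theta) = 2*0.1736 - (-1)*0.9848 = 1.33
v'_3 = v1*sin(theta) + v3*cos(theta) = 2*0.9848 + (-1)*0.1736 = 1.80
v' = 1.33*e1 - 4.00*e2 + 1.80*e3


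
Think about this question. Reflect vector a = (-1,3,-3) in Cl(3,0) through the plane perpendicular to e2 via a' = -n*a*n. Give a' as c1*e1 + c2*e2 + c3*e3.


Reflection formula: a' = -n*a*n, with n = e2 (unit vector, n^2 = 1).
For reflection through hyperplane perp to e2:
The component along e2 flips sign, others stay.
a = (-1, 3, -3)
a' = (-1, -3, -3)
a' = -1*e1 - 3*e2 - 3*e3


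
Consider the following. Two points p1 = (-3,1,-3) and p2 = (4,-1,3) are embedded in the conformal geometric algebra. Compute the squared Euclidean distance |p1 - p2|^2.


p1 - p2 = (-7, 2, -6)
|p1 - p2|^2 = (-7)^2 + 2^2 + (-6)^2
= 49 + 4 + 36
= 89


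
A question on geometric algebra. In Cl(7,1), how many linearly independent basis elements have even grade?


Even subalgebra dimension = 2^(n-1)
n = 7 + 1 = 8
2^(8 - 1) = 2^7 = 128
Verification: sum of C(8,k) for even k = 1 + 28 + 70 + 28 + 1 = 128
Result = 128


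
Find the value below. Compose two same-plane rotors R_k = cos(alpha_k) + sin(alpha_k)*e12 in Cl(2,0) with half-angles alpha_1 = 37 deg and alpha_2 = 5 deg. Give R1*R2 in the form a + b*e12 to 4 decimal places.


Same-plane rotors commute and their half-angles add:
R1*R2 = cos(a1 + a2) + sin(a1 + a2)*e12.
a1 + a2 = 37 + 5 = 42 deg
cos(42 deg) = 0.7431
sin(42 deg) = 0.6691
R1*R2 = 0.7431 + 0.6691*e12


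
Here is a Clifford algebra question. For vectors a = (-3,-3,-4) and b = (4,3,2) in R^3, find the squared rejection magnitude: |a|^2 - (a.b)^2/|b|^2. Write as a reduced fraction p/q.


|a|^2 = (-3)^2 + (-3)^2 + (-4)^2 = 34
|b|^2 = 4^2 + 3^2 + 2^2 = 29
a . b = (-3)*4 + (-3)*3 + (-4)*2 = -29
(a.b)^2 = (-29)^2 = 841
|rej|^2 = 34 - 841/29
= (986 - 841)/29
= 145/29
In lowest terms: 5/1


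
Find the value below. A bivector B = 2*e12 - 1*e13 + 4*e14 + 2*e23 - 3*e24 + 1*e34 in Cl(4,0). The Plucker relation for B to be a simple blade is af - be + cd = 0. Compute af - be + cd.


Plucker relation: af - be + cd
a*f = 2*1 = 2
b*e = (-1)*(-3) = 3
c*d = 4*2 = 8
af - be + cd = 2 - 3 + 8
= 7


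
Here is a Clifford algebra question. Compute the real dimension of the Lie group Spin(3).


Spin(n) double-covers SO(n); both have Lie algebra so(n) of dimension n(n-1)/2.
n = 3
n(n-1) = 3 * 2 = 6
dim Spin(3) = 6/2 = 3


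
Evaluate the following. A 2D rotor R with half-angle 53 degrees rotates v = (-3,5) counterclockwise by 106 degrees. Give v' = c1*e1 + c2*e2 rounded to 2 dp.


Rotor R = cos(53deg) - sin(53deg)*e12
Rotation angle theta = 2 * 53 = 106 degrees
v' = R*v*~R rotates v by theta.
cos(106deg) = -0.2756, sin(106deg) = 0.9613
v'_1 = -3*cos(106deg) - 5*sin(106deg)
= -3*(-0.2756) - 5*0.9613
= -3.98
v'_2 = -3*sin(106deg) + 5*cos(106deg)
= -3*0.9613 + 5*(-0.2756)
= -4.26
v' = -3.98*e1 - 4.26*e2


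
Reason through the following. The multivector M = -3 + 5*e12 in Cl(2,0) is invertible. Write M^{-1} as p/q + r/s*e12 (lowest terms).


M = -3 + 5*e12, where e12^2 = -1.
Since M commutes with its reverse ~M = a - b*e12, M * ~M = a^2 - b^2*e12^2 = a^2 + b^2.
So M^{-1} = ~M / (a^2 + b^2) = (a - b*e12)/(a^2 + b^2).
a^2 + b^2 = 9 + 25 = 34
Scalar part = -3/34 = -3/34
Bivector coeff = -5/34 = -5/34
M^{-1} = -3/34 - 5/34*e12


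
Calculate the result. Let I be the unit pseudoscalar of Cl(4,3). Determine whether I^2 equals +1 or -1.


The pseudoscalar I = e1...e_n (product of all n generators) of Cl(p,q) satisfies I^2 = (-1)^(q + n(n-1)/2).
p = 4, q = 3, n = p + q = 7
n(n-1)/2 = 7 * 6 / 2 = 21
Exponent = q + n(n-1)/2 = 3 + 21 = 24
I^2 = (-1)^24 = +1


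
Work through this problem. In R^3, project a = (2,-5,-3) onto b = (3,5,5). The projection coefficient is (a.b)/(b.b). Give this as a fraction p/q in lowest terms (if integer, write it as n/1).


Projection coefficient = (a . b) / (b . b)
a . b = 2*3 + (-5)*5 + (-3)*5
= 6 + (-25) + (-15) = -34
b . b = 3^2 + 5^2 + 5^2
= 9 + 25 + 25 = 59
Coefficient = -34/59
In lowest terms: -34/59


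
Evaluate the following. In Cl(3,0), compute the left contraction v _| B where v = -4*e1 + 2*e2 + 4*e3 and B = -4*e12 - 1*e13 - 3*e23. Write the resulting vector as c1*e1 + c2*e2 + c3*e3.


Left contraction v _| B = <vB>_1 (grade-1 part of the geometric product vB).
Using e1_|e12 = e2, e2_|e12 = -e1, e1_|e13 = e3, e3_|e13 = -e1, e2_|e23 = e3, e3_|e23 = -e2:
e1 coeff: -v2*b12 - v3*b13 = -(2)*(-4) - (4)*(-1) = 12
e2 coeff: v1*b12 - v3*b23 = (-4)*(-4) - (4)*(-3) = 28
e3 coeff: v1*b13 + v2*b23 = (-4)*(-1) + (2)*(-3) = -2
v _| B = 12*e1 + 28*e2 - 2*e3


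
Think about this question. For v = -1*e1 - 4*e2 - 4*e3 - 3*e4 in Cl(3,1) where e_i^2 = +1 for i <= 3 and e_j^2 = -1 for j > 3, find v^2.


v^2 = sum of c_i^2 * e_i^2
Positive signature terms (e_i^2 = +1): (-1)^2 + (-4)^2 + (-4)^2 = 33
Negative signature terms (e_j^2 = -1): (-3)^2 = 9
v^2 = 33 - 9 = 24


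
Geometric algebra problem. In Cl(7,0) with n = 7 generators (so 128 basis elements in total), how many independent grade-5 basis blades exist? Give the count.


Number of grade-k basis blades in Cl(p,q) with n = p + q is C(n, k).
n = 7 + 0 = 7
C(7, 5) = 7! / (5! * 2!)
= 5040 / (120 * 2)
= 21


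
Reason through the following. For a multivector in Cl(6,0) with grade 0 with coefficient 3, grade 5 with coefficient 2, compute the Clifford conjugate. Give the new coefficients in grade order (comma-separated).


Clifford conjugate sign for grade k: (-1)^(k(k+1)/2)
Grade 0: (-1)^(0*1/2) = (-1)^0 = 1, coeff 3 -> 3
Grade 5: (-1)^(5*6/2) = (-1)^15 = -1, coeff 2 -> -2
Conjugated coefficients: 3, -2


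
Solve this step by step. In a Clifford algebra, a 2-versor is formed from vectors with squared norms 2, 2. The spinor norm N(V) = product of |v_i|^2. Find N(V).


Spinor norm N(V) = |v1|^2 * |v2|^2 * ... * |v2|^2
= 2 * 2
Running product: 2, 4
N(V) = 4


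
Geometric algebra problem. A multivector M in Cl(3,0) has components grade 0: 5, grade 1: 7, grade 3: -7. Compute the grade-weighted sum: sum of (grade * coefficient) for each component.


Grade-weighted sum = sum of grade_k * coefficient_k
0*5 = 0
1*7 = 7
3*(-7) = -21
Total = 0 + 7 + (-21) = -14


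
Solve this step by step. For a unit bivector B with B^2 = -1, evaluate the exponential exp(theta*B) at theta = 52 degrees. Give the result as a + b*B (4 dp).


For a unit bivector B with B^2 = -1, the exponential series gives
e^(theta*B) = cos(theta) + sin(theta)*B (the GA analogue of Euler's formula).
theta = 52 degrees = 0.907571 rad
cos(52 deg) = 0.6157
sin(52 deg) = 0.7880
exp(theta*B) = 0.6157 + 0.7880*B


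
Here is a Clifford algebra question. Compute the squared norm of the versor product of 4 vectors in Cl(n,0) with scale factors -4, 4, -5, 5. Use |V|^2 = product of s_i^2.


Each vector v_i has |v_i|^2 = s_i^2
Squared scales: (-4)^2 = 16, 4^2 = 16, (-5)^2 = 25, 5^2 = 25
|V|^2 = 16 * 16 * 25 * 25
= 160000


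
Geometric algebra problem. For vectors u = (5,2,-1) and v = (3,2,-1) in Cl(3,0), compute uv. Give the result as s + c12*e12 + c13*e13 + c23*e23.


In Cl(3,0): e_i^2 = 1, e_ie_j = -e_je_i for i != j.
Scalar part = u . v = 5*3 + 2*2 + (-1)*(-1)
= 15 + 4 + 1 = 20
e12 coeff = 5*2 - 2*3 = 10 - 6 = 4
e13 coeff = 5*(-1) - (-1)*3 = -5 - (-3) = -2
e23 coeff = 2*(-1) - (-1)*2 = -2 - (-2) = 0
uv = 20 + 4*e12 - 2*e13 + 0*e23
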